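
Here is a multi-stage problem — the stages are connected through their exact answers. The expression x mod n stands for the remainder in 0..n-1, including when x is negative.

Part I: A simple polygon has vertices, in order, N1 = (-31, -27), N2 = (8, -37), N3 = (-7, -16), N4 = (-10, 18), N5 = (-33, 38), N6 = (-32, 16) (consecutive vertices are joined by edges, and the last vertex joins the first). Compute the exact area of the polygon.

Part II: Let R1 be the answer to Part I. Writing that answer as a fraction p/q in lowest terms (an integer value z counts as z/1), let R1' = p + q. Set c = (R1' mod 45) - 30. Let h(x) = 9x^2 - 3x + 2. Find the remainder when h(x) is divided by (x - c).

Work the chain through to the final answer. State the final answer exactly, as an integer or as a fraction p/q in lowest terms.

422

Part I: cross terms: (-31*-37 - 8*-27)=1363, (8*-16 - -7*-37)=-387, (-7*18 - -10*-16)=-286, (-10*38 - -33*18)=214, (-33*16 - -32*38)=688, (-32*-27 - -31*16)=1360; twice the area = |2952| = 2952; area = 1476; answer 1476
Part II: R1 = 1476; threaded value p + q = 1477; c = 7; remainder = value at the root: 9*(7)^2 - 3*(7)^1 + 2 = (441) + (-21) + (2) = 422; answer 422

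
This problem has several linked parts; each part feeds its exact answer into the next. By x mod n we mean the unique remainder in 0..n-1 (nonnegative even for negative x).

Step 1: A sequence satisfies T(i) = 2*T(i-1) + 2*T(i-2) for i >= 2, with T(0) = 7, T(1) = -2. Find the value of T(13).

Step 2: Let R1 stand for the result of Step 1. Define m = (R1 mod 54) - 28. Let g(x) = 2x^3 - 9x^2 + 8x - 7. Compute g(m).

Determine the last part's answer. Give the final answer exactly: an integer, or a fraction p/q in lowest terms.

Step 1: T(2) = 2*(-2) + 2*(7) = 10; iterating: T(2)=10, T(3)=16, T(4)=52, T(5)=136, T(6)=376, T(7)=1024, T(8)=2800, T(9)=7648, T(10)=20896, T(11)=57088, T(12)=155968, T(13)=426112; answer 426112
Step 2: R1 = 426112; m = 24; 2*(24)^3 - 9*(24)^2 + 8*(24)^1 - 7 = (27648) + (-5184) + (192) + (-7) = 22649; answer 22649

22649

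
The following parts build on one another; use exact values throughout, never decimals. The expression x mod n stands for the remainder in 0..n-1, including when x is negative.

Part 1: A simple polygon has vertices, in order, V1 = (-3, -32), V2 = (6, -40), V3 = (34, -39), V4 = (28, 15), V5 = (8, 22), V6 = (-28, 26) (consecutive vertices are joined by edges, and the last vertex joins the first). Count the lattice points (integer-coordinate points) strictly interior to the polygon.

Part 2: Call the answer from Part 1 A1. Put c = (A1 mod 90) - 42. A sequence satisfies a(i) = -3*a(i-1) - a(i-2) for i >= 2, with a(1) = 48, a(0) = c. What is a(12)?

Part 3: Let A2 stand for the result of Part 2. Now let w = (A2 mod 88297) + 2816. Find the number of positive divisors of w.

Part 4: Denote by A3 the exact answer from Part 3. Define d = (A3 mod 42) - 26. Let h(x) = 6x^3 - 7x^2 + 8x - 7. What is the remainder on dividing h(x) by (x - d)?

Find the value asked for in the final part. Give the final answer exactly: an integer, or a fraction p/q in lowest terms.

-37411

Part 1: cross terms: (-3*-40 - 6*-32)=312, (6*-39 - 34*-40)=1126, (34*15 - 28*-39)=1602, (28*22 - 8*15)=496, (8*26 - -28*22)=824, (-28*-32 - -3*26)=974; twice the area = |5334| = 5334; area = 2667; boundary points = 1 + 1 + 6 + 1 + 4 + 1 = 14; strictly interior points = area - boundary/2 + 1 = 2661; answer 2661
Part 2: A1 = 2661; c = 9; a(2) = -3*(48) - 1*(9) = -153; iterating: a(2)=-153, a(3)=411, a(4)=-1080, a(5)=2829, a(6)=-7407, a(7)=19392, a(8)=-50769, a(9)=132915, a(10)=-347976, a(11)=911013, a(12)=-2385063; answer -2385063
Part 3: A2 = -2385063; w = 90069; 90069 = 3 * 7 * 4289; number of divisors = (1+1) * (1+1) * (1+1) = 8; answer 8
Part 4: A3 = 8; d = -18; remainder = value at the root: 6*(-18)^3 - 7*(-18)^2 + 8*(-18)^1 - 7 = (-34992) + (-2268) + (-144) + (-7) = -37411; answer -37411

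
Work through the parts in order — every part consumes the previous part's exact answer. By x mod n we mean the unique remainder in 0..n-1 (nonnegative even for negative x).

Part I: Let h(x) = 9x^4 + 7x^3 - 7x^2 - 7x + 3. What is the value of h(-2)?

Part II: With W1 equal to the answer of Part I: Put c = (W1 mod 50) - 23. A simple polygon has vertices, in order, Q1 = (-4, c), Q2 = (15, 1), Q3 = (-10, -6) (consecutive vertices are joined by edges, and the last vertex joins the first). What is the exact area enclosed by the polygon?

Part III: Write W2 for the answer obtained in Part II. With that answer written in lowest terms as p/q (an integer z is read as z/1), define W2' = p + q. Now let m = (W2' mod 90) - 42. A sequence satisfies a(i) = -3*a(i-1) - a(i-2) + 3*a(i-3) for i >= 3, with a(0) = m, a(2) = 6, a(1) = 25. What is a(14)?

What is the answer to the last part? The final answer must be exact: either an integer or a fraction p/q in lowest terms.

-337530

Part I: 9*(-2)^4 + 7*(-2)^3 - 7*(-2)^2 - 7*(-2)^1 + 3 = (144) + (-56) + (-28) + (14) + (3) = 77; answer 77
Part II: W1 = 77; c = 4; cross terms: (-4*1 - 15*4)=-64, (15*-6 - -10*1)=-80, (-10*4 - -4*-6)=-64; twice the area = |-208| = 208; area = 104; answer 104
Part III: W2 = 104; threaded value p + q = 105; m = -27; a(3) = -3*(6) - 1*(25) + 3*(-27) = -124; iterating: a(3)=-124, a(4)=441, a(5)=-1181, a(6)=2730, a(7)=-5686, a(8)=10785, a(9)=-18479, a(10)=27594, a(11)=-31948, a(12)=12813, a(13)=76291, a(14)=-337530; answer -337530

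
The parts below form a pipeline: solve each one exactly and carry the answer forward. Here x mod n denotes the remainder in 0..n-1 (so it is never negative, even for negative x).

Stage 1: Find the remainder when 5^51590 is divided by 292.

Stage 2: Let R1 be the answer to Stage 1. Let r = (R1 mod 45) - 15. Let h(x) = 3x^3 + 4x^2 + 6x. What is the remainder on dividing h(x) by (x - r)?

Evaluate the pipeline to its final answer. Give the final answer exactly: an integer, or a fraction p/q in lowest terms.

13408

Stage 1: squarings mod 292: 5^1=5, 5^2=25, 5^4=41, 5^8=221, 5^16=77, 5^32=89, 5^64=37, 5^128=201, 5^256=105, 5^512=221, 5^1024=77, 5^2048=89, 5^4096=37, 5^8192=201, 5^16384=105, 5^32768=221; 5^51590 = 5^2 * 5^4 * 5^128 * 5^256 * 5^2048 * 5^16384 * 5^32768 = 121 (mod 292); answer 121
Stage 2: R1 = 121; r = 16; remainder = value at the root: 3*(16)^3 + 4*(16)^2 + 6*(16)^1 = (12288) + (1024) + (96) = 13408; answer 13408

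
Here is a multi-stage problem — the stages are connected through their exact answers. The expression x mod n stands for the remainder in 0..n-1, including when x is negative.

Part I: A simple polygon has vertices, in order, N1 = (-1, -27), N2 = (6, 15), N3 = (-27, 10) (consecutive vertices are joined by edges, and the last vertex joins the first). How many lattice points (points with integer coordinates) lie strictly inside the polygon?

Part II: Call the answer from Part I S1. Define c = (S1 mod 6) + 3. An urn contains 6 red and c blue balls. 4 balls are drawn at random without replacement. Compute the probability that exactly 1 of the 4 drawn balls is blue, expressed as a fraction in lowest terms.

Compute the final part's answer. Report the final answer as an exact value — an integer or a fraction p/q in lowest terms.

Part I: cross terms: (-1*15 - 6*-27)=147, (6*10 - -27*15)=465, (-27*-27 - -1*10)=739; twice the area = |1351| = 1351; area = 1351/2; boundary points = 7 + 1 + 1 = 9; strictly interior points = area - boundary/2 + 1 = 672; answer 672
Part II: S1 = 672; c = 3; total draws C(9,4) = 126; favorable C(3,1)*C(6,3) = 60; P = 10/21; answer 10/21

10/21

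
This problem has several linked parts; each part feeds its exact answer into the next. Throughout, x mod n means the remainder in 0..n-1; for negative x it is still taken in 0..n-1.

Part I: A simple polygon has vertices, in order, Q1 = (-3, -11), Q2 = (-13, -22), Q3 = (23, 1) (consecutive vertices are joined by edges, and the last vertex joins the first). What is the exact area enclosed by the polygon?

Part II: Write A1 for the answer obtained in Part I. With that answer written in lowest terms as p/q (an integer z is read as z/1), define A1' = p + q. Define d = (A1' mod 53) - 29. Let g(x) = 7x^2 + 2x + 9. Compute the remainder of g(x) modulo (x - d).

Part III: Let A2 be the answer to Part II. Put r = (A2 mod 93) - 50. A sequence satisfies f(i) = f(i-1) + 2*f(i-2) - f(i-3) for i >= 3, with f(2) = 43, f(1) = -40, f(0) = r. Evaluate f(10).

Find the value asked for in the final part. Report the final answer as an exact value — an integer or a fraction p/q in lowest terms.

1610

Part I: cross terms: (-3*-22 - -13*-11)=-77, (-13*1 - 23*-22)=493, (23*-11 - -3*1)=-250; twice the area = |166| = 166; area = 83; answer 83
Part II: A1 = 83; threaded value p + q = 84; d = 2; remainder = value at the root: 7*(2)^2 + 2*(2)^1 + 9 = (28) + (4) + (9) = 41; answer 41
Part III: A2 = 41; r = -9; f(3) = 1*(43) + 2*(-40) - 1*(-9) = -28; iterating: f(3)=-28, f(4)=98, f(5)=-1, f(6)=223, f(7)=123, f(8)=570, f(9)=593, f(10)=1610; answer 1610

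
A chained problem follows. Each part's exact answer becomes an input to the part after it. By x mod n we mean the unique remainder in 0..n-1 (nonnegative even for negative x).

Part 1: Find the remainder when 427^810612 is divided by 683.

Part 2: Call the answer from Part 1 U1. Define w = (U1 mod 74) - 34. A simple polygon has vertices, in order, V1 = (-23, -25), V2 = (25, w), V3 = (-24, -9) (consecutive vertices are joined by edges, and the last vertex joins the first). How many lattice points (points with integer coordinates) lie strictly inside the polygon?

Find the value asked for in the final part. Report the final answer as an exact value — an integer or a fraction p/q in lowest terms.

Part 1: squarings mod 683: 427^1=427, 427^2=651, 427^4=341, 427^8=171, 427^16=555, 427^32=675, 427^64=64, 427^128=681, 427^256=4, 427^512=16, 427^1024=256, 427^2048=651, 427^4096=341, 427^8192=171, 427^16384=555, 427^32768=675, 427^65536=64, 427^131072=681, 427^262144=4, 427^524288=16; 427^810612 = 427^4 * 427^16 * 427^32 * 427^64 * 427^512 * 427^1024 * 427^2048 * 427^4096 * 427^16384 * 427^262144 * 427^524288 = 1 (mod 683); answer 1
Part 2: U1 = 1; w = -33; cross terms: (-23*-33 - 25*-25)=1384, (25*-9 - -24*-33)=-1017, (-24*-25 - -23*-9)=393; twice the area = |760| = 760; area = 380; boundary points = 8 + 1 + 1 = 10; strictly interior points = area - boundary/2 + 1 = 376; answer 376

376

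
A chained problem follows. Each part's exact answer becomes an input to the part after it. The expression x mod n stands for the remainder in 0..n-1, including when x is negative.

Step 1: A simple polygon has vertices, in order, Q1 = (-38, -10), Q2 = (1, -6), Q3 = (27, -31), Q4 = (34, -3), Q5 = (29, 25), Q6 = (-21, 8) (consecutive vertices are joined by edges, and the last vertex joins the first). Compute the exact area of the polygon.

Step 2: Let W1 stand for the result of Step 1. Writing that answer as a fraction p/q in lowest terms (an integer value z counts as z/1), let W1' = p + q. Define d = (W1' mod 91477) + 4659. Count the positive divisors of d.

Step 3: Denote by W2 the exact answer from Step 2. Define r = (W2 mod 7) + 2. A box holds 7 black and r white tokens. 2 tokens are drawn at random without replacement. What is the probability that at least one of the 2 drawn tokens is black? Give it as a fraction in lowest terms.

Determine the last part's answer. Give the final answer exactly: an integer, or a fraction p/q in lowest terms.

28/33

Step 1: cross terms: (-38*-6 - 1*-10)=238, (1*-31 - 27*-6)=131, (27*-3 - 34*-31)=973, (34*25 - 29*-3)=937, (29*8 - -21*25)=757, (-21*-10 - -38*8)=514; twice the area = |3550| = 3550; area = 1775; answer 1775
Step 2: W1 = 1775; threaded value p + q = 1776; d = 6435; 6435 = 3^2 * 5 * 11 * 13; number of divisors = (2+1) * (1+1) * (1+1) * (1+1) = 24; answer 24
Step 3: W2 = 24; r = 5; total draws C(12,2) = 66; complement C(5,2) = 10; favorable 66 - 10 = 56; P = 28/33; answer 28/33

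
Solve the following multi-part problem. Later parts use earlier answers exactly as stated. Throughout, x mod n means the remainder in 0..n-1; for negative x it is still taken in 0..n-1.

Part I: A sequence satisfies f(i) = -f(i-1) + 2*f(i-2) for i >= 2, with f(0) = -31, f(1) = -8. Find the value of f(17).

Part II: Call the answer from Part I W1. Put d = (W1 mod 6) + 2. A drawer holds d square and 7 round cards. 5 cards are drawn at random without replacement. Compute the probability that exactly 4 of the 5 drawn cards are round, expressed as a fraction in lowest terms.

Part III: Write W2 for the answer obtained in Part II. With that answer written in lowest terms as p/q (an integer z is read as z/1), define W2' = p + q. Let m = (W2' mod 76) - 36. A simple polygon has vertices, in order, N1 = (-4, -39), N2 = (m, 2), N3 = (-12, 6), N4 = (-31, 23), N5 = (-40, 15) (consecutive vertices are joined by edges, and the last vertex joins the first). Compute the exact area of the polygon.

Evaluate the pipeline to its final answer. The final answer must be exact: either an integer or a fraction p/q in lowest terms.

Part I: f(2) = -1*(-8) + 2*(-31) = -54; iterating: f(2)=-54, f(3)=38, f(4)=-146, f(5)=222, f(6)=-514, f(7)=958, f(8)=-1986, f(9)=3902, f(10)=-7874, f(11)=15678, f(12)=-31426, f(13)=62782, f(14)=-125634, f(15)=251198, f(16)=-502466, f(17)=1004862; answer 1004862
Part II: W1 = 1004862; d = 2; total draws C(9,5) = 126; favorable C(7,4)*C(2,1) = 70; P = 5/9; answer 5/9
Part III: W2 = 5/9; threaded value p + q = 14; m = -22; cross terms: (-4*2 - -22*-39)=-866, (-22*6 - -12*2)=-108, (-12*23 - -31*6)=-90, (-31*15 - -40*23)=455, (-40*-39 - -4*15)=1620; twice the area = |1011| = 1011; area = 1011/2; answer 1011/2

1011/2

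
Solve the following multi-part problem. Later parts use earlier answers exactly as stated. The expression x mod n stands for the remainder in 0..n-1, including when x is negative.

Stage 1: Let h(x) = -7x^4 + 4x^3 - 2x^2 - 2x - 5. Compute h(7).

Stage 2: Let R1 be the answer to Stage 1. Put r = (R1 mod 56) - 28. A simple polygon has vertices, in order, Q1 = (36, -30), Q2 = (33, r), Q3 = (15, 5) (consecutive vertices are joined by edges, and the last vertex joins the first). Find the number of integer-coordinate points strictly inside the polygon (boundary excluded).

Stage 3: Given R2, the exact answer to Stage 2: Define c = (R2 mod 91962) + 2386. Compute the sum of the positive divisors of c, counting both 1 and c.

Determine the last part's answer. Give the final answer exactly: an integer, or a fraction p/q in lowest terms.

3780

Stage 1: -7*(7)^4 + 4*(7)^3 - 2*(7)^2 - 2*(7)^1 - 5 = (-16807) + (1372) + (-98) + (-14) + (-5) = -15552; answer -15552
Stage 2: R1 = -15552; r = -12; cross terms: (36*-12 - 33*-30)=558, (33*5 - 15*-12)=345, (15*-30 - 36*5)=-630; twice the area = |273| = 273; area = 273/2; boundary points = 3 + 1 + 7 = 11; strictly interior points = area - boundary/2 + 1 = 132; answer 132
Stage 3: R2 = 132; c = 2518; 2518 = 2 * 1259; sigma = (1 + 2) * (1 + 1259) = 3 * 1260 = 3780; answer 3780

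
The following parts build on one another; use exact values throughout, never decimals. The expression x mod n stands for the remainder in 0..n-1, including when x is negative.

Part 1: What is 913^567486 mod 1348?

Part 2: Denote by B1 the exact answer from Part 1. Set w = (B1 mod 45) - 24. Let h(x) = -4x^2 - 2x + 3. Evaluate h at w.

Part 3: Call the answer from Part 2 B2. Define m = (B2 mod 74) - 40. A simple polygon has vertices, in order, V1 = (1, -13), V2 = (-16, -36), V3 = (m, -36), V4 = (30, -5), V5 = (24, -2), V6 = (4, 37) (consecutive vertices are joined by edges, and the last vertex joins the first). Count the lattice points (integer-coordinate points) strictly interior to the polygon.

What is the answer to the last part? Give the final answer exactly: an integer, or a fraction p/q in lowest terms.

Part 1: squarings mod 1348: 913^1=913, 913^2=505, 913^4=253, 913^8=653, 913^16=441, 913^32=369, 913^64=13, 913^128=169, 913^256=253, 913^512=653, 913^1024=441, 913^2048=369, 913^4096=13, 913^8192=169, 913^16384=253, 913^32768=653, 913^65536=441, 913^131072=369, 913^262144=13, 913^524288=169; 913^567486 = 913^2 * 913^4 * 913^8 * 913^16 * 913^32 * 913^128 * 913^2048 * 913^8192 * 913^32768 * 913^524288 = 1173 (mod 1348); answer 1173
Part 2: B1 = 1173; w = -21; -4*(-21)^2 - 2*(-21)^1 + 3 = (-1764) + (42) + (3) = -1719; answer -1719
Part 3: B2 = -1719; m = 17; cross terms: (1*-36 - -16*-13)=-244, (-16*-36 - 17*-36)=1188, (17*-5 - 30*-36)=995, (30*-2 - 24*-5)=60, (24*37 - 4*-2)=896, (4*-13 - 1*37)=-89; twice the area = |2806| = 2806; area = 1403; boundary points = 1 + 33 + 1 + 3 + 1 + 1 = 40; strictly interior points = area - boundary/2 + 1 = 1384; answer 1384

1384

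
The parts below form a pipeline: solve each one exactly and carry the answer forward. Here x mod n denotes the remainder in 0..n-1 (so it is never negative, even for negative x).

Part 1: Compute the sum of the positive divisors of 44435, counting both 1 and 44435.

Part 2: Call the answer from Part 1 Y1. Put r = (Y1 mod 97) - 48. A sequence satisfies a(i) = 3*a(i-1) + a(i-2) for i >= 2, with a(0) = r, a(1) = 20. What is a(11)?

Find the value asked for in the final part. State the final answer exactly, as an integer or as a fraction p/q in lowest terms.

Part 1: 44435 = 5 * 8887; sigma = (1 + 5) * (1 + 8887) = 6 * 8888 = 53328; answer 53328
Part 2: Y1 = 53328; r = 27; a(2) = 3*(20) + 1*(27) = 87; iterating: a(2)=87, a(3)=281, a(4)=930, a(5)=3071, a(6)=10143, a(7)=33500, a(8)=110643, a(9)=365429, a(10)=1206930, a(11)=3986219; answer 3986219

3986219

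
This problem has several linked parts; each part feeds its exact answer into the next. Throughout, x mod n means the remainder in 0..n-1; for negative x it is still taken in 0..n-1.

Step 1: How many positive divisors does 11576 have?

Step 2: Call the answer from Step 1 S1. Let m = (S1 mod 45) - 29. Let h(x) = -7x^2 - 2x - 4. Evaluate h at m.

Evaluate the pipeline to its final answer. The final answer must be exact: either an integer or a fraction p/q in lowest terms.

Step 1: 11576 = 2^3 * 1447; number of divisors = (3+1) * (1+1) = 8; answer 8
Step 2: S1 = 8; m = -21; -7*(-21)^2 - 2*(-21)^1 - 4 = (-3087) + (42) + (-4) = -3049; answer -3049

-3049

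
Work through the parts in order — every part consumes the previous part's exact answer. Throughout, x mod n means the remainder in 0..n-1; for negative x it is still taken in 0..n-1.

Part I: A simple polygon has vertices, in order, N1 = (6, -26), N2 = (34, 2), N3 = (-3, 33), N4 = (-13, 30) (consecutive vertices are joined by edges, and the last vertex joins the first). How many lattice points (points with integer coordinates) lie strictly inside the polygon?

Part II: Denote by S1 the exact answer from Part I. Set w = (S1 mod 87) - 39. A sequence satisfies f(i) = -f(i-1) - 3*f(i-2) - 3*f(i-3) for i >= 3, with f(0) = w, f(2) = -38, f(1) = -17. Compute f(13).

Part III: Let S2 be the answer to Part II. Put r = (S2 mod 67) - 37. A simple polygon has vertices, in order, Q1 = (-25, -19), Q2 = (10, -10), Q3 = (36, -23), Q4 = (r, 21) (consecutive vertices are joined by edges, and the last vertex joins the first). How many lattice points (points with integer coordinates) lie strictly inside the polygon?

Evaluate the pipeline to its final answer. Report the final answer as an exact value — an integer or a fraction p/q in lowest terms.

866

Part I: cross terms: (6*2 - 34*-26)=896, (34*33 - -3*2)=1128, (-3*30 - -13*33)=339, (-13*-26 - 6*30)=158; twice the area = |2521| = 2521; area = 2521/2; boundary points = 28 + 1 + 1 + 1 = 31; strictly interior points = area - boundary/2 + 1 = 1246; answer 1246
Part II: S1 = 1246; w = -11; f(3) = -1*(-38) - 3*(-17) - 3*(-11) = 122; iterating: f(3)=122, f(4)=43, f(5)=-295, f(6)=-200, f(7)=956, f(8)=529, f(9)=-2797, f(10)=-1658, f(11)=8462, f(12)=4903, f(13)=-25315; answer -25315
Part III: S2 = -25315; r = -26; cross terms: (-25*-10 - 10*-19)=440, (10*-23 - 36*-10)=130, (36*21 - -26*-23)=158, (-26*-19 - -25*21)=1019; twice the area = |1747| = 1747; area = 1747/2; boundary points = 1 + 13 + 2 + 1 = 17; strictly interior points = area - boundary/2 + 1 = 866; answer 866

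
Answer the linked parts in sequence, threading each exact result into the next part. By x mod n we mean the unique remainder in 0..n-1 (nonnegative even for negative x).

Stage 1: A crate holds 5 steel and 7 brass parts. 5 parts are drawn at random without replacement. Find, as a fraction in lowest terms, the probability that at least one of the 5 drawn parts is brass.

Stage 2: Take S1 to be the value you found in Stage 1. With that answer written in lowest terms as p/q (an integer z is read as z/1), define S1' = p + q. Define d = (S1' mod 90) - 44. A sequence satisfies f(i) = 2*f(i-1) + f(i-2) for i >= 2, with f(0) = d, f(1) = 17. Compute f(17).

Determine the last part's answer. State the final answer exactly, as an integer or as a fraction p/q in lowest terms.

23561201

Stage 1: total draws C(12,5) = 792; complement C(5,5) = 1; favorable 792 - 1 = 791; P = 791/792; answer 791/792
Stage 2: S1 = 791/792; threaded value p + q = 1583; d = 9; f(2) = 2*(17) + 1*(9) = 43; iterating: f(2)=43, f(3)=103, f(4)=249, f(5)=601, f(6)=1451, f(7)=3503, f(8)=8457, f(9)=20417, f(10)=49291, f(11)=118999, f(12)=287289, f(13)=693577, f(14)=1674443, f(15)=4042463, f(16)=9759369, f(17)=23561201; answer 23561201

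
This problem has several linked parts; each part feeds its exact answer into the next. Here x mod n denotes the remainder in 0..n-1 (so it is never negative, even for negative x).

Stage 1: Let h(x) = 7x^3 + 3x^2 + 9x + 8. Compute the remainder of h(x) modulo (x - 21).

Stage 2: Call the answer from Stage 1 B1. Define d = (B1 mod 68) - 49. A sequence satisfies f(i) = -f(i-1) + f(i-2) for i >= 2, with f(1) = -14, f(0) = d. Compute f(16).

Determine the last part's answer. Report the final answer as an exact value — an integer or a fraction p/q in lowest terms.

Stage 1: remainder = value at the root: 7*(21)^3 + 3*(21)^2 + 9*(21)^1 + 8 = (64827) + (1323) + (189) + (8) = 66347; answer 66347
Stage 2: B1 = 66347; d = -2; f(2) = -1*(-14) + 1*(-2) = 12; iterating: f(2)=12, f(3)=-26, f(4)=38, f(5)=-64, f(6)=102, f(7)=-166, f(8)=268, f(9)=-434, f(10)=702, f(11)=-1136, f(12)=1838, f(13)=-2974, f(14)=4812, f(15)=-7786, f(16)=12598; answer 12598

12598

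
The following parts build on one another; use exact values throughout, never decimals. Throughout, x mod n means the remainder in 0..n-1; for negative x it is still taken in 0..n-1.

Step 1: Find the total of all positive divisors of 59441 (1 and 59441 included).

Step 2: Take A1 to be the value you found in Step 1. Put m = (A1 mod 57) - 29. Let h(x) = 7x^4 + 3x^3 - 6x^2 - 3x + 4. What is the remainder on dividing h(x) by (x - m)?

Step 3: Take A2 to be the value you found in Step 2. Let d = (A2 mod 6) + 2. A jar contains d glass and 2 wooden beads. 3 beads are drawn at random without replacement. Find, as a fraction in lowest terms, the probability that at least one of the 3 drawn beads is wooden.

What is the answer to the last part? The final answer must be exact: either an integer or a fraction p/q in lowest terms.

Step 1: 59441 is prime, so its only divisors are 1 and 59441; sigma = 1 + 59441 = 59442; answer 59442
Step 2: A1 = 59442; m = 19; remainder = value at the root: 7*(19)^4 + 3*(19)^3 - 6*(19)^2 - 3*(19)^1 + 4 = (912247) + (20577) + (-2166) + (-57) + (4) = 930605; answer 930605
Step 3: A2 = 930605; d = 7; total draws C(9,3) = 84; complement C(7,3) = 35; favorable 84 - 35 = 49; P = 7/12; answer 7/12

7/12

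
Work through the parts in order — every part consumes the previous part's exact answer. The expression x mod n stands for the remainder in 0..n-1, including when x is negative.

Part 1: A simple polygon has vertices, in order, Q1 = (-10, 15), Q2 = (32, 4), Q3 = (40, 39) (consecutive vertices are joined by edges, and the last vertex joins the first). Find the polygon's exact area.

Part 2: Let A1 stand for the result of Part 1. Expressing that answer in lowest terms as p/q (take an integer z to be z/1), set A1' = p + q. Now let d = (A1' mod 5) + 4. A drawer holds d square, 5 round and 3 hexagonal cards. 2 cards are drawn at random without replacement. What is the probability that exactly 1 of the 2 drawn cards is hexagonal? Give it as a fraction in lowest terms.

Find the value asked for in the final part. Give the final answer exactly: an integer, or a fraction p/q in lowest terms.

Part 1: cross terms: (-10*4 - 32*15)=-520, (32*39 - 40*4)=1088, (40*15 - -10*39)=990; twice the area = |1558| = 1558; area = 779; answer 779
Part 2: A1 = 779; threaded value p + q = 780; d = 4; total draws C(12,2) = 66; favorable C(3,1)*C(9,1) = 27; P = 9/22; answer 9/22

9/22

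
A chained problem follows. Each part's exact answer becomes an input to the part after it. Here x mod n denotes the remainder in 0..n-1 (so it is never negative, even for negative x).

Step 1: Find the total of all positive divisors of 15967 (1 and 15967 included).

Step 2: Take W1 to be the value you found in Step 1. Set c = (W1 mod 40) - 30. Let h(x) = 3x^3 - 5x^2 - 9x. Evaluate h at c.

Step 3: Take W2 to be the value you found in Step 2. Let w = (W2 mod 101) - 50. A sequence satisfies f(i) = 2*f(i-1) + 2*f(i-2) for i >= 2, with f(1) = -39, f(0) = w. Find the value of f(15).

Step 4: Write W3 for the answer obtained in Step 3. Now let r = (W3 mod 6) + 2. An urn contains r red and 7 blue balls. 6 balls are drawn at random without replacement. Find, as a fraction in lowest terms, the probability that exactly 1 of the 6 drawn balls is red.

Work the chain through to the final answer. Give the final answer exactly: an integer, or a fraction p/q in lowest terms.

Step 1: 15967 = 7 * 2281; sigma = (1 + 7) * (1 + 2281) = 8 * 2282 = 18256; answer 18256
Step 2: W1 = 18256; c = -14; 3*(-14)^3 - 5*(-14)^2 - 9*(-14)^1 = (-8232) + (-980) + (126) = -9086; answer -9086
Step 3: W2 = -9086; w = -46; f(2) = 2*(-39) + 2*(-46) = -170; iterating: f(2)=-170, f(3)=-418, f(4)=-1176, f(5)=-3188, f(6)=-8728, f(7)=-23832, f(8)=-65120, f(9)=-177904, f(10)=-486048, f(11)=-1327904, f(12)=-3627904, f(13)=-9911616, f(14)=-27079040, f(15)=-73981312; answer -73981312
Step 4: W3 = -73981312; r = 4; total draws C(11,6) = 462; favorable C(4,1)*C(7,5) = 84; P = 2/11; answer 2/11

2/11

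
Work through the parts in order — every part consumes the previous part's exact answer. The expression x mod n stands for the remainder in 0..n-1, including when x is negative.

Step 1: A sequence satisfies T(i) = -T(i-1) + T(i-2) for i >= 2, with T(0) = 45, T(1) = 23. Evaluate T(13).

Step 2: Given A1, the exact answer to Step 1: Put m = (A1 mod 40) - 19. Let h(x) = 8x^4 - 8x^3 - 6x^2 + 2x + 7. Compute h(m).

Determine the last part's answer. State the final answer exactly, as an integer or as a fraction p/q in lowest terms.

Step 1: T(2) = -1*(23) + 1*(45) = 22; iterating: T(2)=22, T(3)=1, T(4)=21, T(5)=-20, T(6)=41, T(7)=-61, T(8)=102, T(9)=-163, T(10)=265, T(11)=-428, T(12)=693, T(13)=-1121; answer -1121
Step 2: A1 = -1121; m = 20; 8*(20)^4 - 8*(20)^3 - 6*(20)^2 + 2*(20)^1 + 7 = (1280000) + (-64000) + (-2400) + (40) + (7) = 1213647; answer 1213647

1213647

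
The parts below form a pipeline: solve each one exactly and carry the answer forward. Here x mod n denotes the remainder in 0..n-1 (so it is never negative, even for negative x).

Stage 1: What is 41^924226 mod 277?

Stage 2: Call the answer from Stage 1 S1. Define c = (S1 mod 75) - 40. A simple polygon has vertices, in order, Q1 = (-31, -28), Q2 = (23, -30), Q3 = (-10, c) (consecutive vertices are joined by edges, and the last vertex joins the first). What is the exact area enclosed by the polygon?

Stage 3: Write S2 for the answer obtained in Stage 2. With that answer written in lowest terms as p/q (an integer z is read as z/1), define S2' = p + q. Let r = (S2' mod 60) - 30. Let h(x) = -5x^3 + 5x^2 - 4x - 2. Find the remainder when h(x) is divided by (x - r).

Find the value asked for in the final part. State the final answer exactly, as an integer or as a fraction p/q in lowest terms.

Stage 1: squarings mod 277: 41^1=41, 41^2=19, 41^4=84, 41^8=131, 41^16=264, 41^32=169, 41^64=30, 41^128=69, 41^256=52, 41^512=211, 41^1024=201, 41^2048=236, 41^4096=19, 41^8192=84, 41^16384=131, 41^32768=264, 41^65536=169, 41^131072=30, 41^262144=69, 41^524288=52; 41^924226 = 41^2 * 41^64 * 41^512 * 41^2048 * 41^4096 * 41^131072 * 41^262144 * 41^524288 = 256 (mod 277); answer 256
Stage 2: S1 = 256; c = -9; cross terms: (-31*-30 - 23*-28)=1574, (23*-9 - -10*-30)=-507, (-10*-28 - -31*-9)=1; twice the area = |1068| = 1068; area = 534; answer 534
Stage 3: S2 = 534; threaded value p + q = 535; r = 25; remainder = value at the root: -5*(25)^3 + 5*(25)^2 - 4*(25)^1 - 2 = (-78125) + (3125) + (-100) + (-2) = -75102; answer -75102

-75102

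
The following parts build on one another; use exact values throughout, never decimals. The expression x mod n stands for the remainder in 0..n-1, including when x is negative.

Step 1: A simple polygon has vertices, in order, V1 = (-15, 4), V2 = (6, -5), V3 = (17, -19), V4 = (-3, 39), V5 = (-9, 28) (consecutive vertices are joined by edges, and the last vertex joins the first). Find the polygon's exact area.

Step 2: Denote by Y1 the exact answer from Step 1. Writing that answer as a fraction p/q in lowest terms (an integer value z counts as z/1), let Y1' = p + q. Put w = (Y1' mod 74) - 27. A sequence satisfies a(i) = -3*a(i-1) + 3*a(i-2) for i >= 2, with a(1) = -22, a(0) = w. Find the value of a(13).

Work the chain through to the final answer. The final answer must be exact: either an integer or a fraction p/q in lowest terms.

Step 1: cross terms: (-15*-5 - 6*4)=51, (6*-19 - 17*-5)=-29, (17*39 - -3*-19)=606, (-3*28 - -9*39)=267, (-9*4 - -15*28)=384; twice the area = |1279| = 1279; area = 1279/2; answer 1279/2
Step 2: Y1 = 1279/2; threaded value p + q = 1281; w = -4; a(2) = -3*(-22) + 3*(-4) = 54; iterating: a(2)=54, a(3)=-228, a(4)=846, a(5)=-3222, a(6)=12204, a(7)=-46278, a(8)=175446, a(9)=-665172, a(10)=2521854, a(11)=-9561078, a(12)=36248796, a(13)=-137429622; answer -137429622

-137429622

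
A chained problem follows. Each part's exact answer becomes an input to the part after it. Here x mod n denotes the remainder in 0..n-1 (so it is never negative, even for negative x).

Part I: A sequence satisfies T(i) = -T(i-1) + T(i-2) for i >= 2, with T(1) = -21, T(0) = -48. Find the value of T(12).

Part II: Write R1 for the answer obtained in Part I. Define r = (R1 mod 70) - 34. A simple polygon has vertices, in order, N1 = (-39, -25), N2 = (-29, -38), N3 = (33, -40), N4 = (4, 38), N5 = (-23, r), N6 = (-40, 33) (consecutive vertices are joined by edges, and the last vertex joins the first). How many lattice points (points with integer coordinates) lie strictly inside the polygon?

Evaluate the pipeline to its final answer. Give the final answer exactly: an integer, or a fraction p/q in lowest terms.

3006

Part I: T(2) = -1*(-21) + 1*(-48) = -27; iterating: T(2)=-27, T(3)=6, T(4)=-33, T(5)=39, T(6)=-72, T(7)=111, T(8)=-183, T(9)=294, T(10)=-477, T(11)=771, T(12)=-1248; answer -1248
Part II: R1 = -1248; r = -22; cross terms: (-39*-38 - -29*-25)=757, (-29*-40 - 33*-38)=2414, (33*38 - 4*-40)=1414, (4*-22 - -23*38)=786, (-23*33 - -40*-22)=-1639, (-40*-25 - -39*33)=2287; twice the area = |6019| = 6019; area = 6019/2; boundary points = 1 + 2 + 1 + 3 + 1 + 1 = 9; strictly interior points = area - boundary/2 + 1 = 3006; answer 3006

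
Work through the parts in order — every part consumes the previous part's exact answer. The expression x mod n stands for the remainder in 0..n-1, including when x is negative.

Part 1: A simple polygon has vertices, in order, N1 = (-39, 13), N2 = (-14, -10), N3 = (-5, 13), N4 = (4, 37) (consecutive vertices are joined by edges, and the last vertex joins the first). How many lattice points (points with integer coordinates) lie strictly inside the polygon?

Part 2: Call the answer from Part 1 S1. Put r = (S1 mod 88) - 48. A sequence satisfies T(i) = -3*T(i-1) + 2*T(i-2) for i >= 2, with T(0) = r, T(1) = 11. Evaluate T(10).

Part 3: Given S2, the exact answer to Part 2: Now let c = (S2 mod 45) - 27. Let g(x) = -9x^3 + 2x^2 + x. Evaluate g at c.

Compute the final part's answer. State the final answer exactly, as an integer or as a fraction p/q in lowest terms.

Part 1: cross terms: (-39*-10 - -14*13)=572, (-14*13 - -5*-10)=-232, (-5*37 - 4*13)=-237, (4*13 - -39*37)=1495; twice the area = |1598| = 1598; area = 799; boundary points = 1 + 1 + 3 + 1 = 6; strictly interior points = area - boundary/2 + 1 = 797; answer 797
Part 2: S1 = 797; r = -43; T(2) = -3*(11) + 2*(-43) = -119; iterating: T(2)=-119, T(3)=379, T(4)=-1375, T(5)=4883, T(6)=-17399, T(7)=61963, T(8)=-220687, T(9)=785987, T(10)=-2799335; answer -2799335
Part 3: S2 = -2799335; c = -2; -9*(-2)^3 + 2*(-2)^2 + 1*(-2)^1 = (72) + (8) + (-2) = 78; answer 78

78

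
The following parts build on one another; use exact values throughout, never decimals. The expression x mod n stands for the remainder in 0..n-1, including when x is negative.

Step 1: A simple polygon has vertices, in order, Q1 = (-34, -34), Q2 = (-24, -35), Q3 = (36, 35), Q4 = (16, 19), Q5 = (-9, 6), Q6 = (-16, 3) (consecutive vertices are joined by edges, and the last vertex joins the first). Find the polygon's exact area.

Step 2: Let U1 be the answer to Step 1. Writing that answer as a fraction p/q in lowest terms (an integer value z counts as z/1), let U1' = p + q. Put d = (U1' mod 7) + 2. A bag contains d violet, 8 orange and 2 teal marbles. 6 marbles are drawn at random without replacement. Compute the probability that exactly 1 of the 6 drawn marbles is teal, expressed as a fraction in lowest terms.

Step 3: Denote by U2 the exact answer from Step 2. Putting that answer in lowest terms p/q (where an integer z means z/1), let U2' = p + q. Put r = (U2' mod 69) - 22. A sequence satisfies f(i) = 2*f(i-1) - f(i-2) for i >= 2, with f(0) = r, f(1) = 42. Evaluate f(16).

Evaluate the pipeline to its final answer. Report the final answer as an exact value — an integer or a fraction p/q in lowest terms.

627

Step 1: cross terms: (-34*-35 - -24*-34)=374, (-24*35 - 36*-35)=420, (36*19 - 16*35)=124, (16*6 - -9*19)=267, (-9*3 - -16*6)=69, (-16*-34 - -34*3)=646; twice the area = |1900| = 1900; area = 950; answer 950
Step 2: U1 = 950; threaded value p + q = 951; d = 8; total draws C(18,6) = 18564; favorable C(2,1)*C(16,5) = 8736; P = 8/17; answer 8/17
Step 3: U2 = 8/17; threaded value p + q = 25; r = 3; f(2) = 2*(42) - 1*(3) = 81; iterating: f(2)=81, f(3)=120, f(4)=159, f(5)=198, f(6)=237, f(7)=276, f(8)=315, f(9)=354, f(10)=393, f(11)=432, f(12)=471, f(13)=510, f(14)=549, f(15)=588, f(16)=627; answer 627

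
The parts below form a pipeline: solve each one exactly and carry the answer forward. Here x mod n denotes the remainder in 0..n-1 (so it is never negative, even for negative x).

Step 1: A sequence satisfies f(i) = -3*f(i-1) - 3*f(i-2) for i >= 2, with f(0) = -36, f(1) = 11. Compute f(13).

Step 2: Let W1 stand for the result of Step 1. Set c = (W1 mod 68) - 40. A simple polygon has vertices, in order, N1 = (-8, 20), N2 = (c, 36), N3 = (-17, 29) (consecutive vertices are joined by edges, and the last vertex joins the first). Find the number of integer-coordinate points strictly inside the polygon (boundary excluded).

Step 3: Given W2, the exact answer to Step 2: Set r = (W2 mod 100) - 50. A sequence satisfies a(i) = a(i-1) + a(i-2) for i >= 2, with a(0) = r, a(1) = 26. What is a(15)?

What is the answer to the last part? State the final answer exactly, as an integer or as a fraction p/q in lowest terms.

Step 1: f(2) = -3*(11) - 3*(-36) = 75; iterating: f(2)=75, f(3)=-258, f(4)=549, f(5)=-873, f(6)=972, f(7)=-297, f(8)=-2025, f(9)=6966, f(10)=-14823, f(11)=23571, f(12)=-26244, f(13)=8019; answer 8019
Step 2: W1 = 8019; c = 23; cross terms: (-8*36 - 23*20)=-748, (23*29 - -17*36)=1279, (-17*20 - -8*29)=-108; twice the area = |423| = 423; area = 423/2; boundary points = 1 + 1 + 9 = 11; strictly interior points = area - boundary/2 + 1 = 207; answer 207
Step 3: W2 = 207; r = -43; a(2) = 1*(26) + 1*(-43) = -17; iterating: a(2)=-17, a(3)=9, a(4)=-8, a(5)=1, a(6)=-7, a(7)=-6, a(8)=-13, a(9)=-19, a(10)=-32, a(11)=-51, a(12)=-83, a(13)=-134, a(14)=-217, a(15)=-351; answer -351

-351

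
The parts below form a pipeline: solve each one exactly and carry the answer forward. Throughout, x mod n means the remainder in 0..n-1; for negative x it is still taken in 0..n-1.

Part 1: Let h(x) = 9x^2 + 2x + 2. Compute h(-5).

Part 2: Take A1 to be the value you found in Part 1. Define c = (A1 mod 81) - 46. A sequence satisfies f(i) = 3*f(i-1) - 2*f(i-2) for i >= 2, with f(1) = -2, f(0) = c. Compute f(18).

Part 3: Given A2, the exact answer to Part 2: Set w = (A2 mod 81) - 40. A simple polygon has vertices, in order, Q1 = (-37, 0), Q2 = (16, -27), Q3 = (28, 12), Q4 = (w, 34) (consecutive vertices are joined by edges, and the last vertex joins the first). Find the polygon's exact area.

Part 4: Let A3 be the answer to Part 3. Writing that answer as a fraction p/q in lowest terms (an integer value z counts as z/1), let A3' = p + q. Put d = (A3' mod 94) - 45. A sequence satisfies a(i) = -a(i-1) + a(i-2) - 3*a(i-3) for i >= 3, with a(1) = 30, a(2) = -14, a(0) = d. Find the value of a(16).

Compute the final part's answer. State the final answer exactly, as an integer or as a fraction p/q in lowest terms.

-243686

Part 1: 9*(-5)^2 + 2*(-5)^1 + 2 = (225) + (-10) + (2) = 217; answer 217
Part 2: A1 = 217; c = 9; f(2) = 3*(-2) - 2*(9) = -24; iterating: f(2)=-24, f(3)=-68, f(4)=-156, f(5)=-332, f(6)=-684, f(7)=-1388, f(8)=-2796, f(9)=-5612, f(10)=-11244, f(11)=-22508, f(12)=-45036, f(13)=-90092, f(14)=-180204, f(15)=-360428, f(16)=-720876, f(17)=-1441772, f(18)=-2883564; answer -2883564
Part 3: A2 = -2883564; w = -4; cross terms: (-37*-27 - 16*0)=999, (16*12 - 28*-27)=948, (28*34 - -4*12)=1000, (-4*0 - -37*34)=1258; twice the area = |4205| = 4205; area = 4205/2; answer 4205/2
Part 4: A3 = 4205/2; threaded value p + q = 4207; d = 26; a(3) = -1*(-14) + 1*(30) - 3*(26) = -34; iterating: a(3)=-34, a(4)=-70, a(5)=78, a(6)=-46, a(7)=334, a(8)=-614, a(9)=1086, a(10)=-2702, a(11)=5630, a(12)=-11590, a(13)=25326, a(14)=-53806, a(15)=113902, a(16)=-243686; answer -243686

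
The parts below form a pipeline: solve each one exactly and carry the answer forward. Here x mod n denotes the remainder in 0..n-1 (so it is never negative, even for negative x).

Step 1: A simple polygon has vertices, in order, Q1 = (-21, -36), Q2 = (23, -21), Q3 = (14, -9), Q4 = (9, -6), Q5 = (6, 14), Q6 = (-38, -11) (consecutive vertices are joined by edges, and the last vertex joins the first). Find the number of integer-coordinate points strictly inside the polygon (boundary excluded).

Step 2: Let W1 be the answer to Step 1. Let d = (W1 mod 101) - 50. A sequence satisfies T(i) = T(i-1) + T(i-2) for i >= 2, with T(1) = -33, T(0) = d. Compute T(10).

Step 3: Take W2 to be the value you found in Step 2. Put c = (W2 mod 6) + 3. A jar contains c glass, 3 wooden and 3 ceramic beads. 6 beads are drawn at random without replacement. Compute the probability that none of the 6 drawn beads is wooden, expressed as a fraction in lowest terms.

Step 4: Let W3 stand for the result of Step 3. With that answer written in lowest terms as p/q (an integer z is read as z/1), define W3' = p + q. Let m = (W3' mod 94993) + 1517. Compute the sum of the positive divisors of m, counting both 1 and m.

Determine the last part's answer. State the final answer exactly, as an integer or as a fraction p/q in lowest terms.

1680

Step 1: cross terms: (-21*-21 - 23*-36)=1269, (23*-9 - 14*-21)=87, (14*-6 - 9*-9)=-3, (9*14 - 6*-6)=162, (6*-11 - -38*14)=466, (-38*-36 - -21*-11)=1137; twice the area = |3118| = 3118; area = 1559; boundary points = 1 + 3 + 1 + 1 + 1 + 1 = 8; strictly interior points = area - boundary/2 + 1 = 1556; answer 1556
Step 2: W1 = 1556; d = -9; T(2) = 1*(-33) + 1*(-9) = -42; iterating: T(2)=-42, T(3)=-75, T(4)=-117, T(5)=-192, T(6)=-309, T(7)=-501, T(8)=-810, T(9)=-1311, T(10)=-2121; answer -2121
Step 3: W2 = -2121; c = 6; total draws C(12,6) = 924; favorable C(9,6) = 84; P = 1/11; answer 1/11
Step 4: W3 = 1/11; threaded value p + q = 12; m = 1529; 1529 = 11 * 139; sigma = (1 + 11) * (1 + 139) = 12 * 140 = 1680; answer 1680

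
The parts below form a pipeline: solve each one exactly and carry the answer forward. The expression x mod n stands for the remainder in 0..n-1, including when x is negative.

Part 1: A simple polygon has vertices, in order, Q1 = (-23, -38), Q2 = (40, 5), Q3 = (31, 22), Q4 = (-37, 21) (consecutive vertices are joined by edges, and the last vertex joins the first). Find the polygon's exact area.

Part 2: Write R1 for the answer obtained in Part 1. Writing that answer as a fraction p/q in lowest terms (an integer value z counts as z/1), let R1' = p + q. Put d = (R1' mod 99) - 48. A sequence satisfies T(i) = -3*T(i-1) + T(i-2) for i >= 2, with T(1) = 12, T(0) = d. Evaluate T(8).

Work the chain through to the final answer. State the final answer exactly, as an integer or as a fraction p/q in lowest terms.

Part 1: cross terms: (-23*5 - 40*-38)=1405, (40*22 - 31*5)=725, (31*21 - -37*22)=1465, (-37*-38 - -23*21)=1889; twice the area = |5484| = 5484; area = 2742; answer 2742
Part 2: R1 = 2742; threaded value p + q = 2743; d = 22; T(2) = -3*(12) + 1*(22) = -14; iterating: T(2)=-14, T(3)=54, T(4)=-176, T(5)=582, T(6)=-1922, T(7)=6348, T(8)=-20966; answer -20966

-20966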